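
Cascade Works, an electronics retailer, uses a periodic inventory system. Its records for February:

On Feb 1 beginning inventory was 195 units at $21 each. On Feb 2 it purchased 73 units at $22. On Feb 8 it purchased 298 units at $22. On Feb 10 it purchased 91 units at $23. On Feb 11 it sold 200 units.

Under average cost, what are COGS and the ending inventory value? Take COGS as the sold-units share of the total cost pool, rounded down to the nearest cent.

COGS = $4,368.34; ending inventory = $9,981.66

Feb 11, sell 200: 200/657 × $14,350.00 → $4,368.34
Ending inventory (cost pool remaining) = $9,981.66
Check: goods available $14,350.00 = COGS $4,368.34 + ending $9,981.66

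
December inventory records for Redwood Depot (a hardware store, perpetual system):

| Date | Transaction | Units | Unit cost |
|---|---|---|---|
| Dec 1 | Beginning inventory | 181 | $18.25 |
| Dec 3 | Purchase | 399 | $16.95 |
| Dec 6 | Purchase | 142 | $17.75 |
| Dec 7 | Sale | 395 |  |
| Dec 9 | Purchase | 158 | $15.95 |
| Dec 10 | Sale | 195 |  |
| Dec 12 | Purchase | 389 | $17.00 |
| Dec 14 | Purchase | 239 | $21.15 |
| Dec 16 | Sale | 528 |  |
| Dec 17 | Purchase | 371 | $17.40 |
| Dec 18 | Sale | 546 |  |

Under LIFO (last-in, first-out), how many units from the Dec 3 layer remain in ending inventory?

34

Dec 7, 395 sold [LIFO — newest first]: 142 @ $17.75 + 253 @ $16.95 = $6,808.85
Dec 10, 195 sold [LIFO — newest first]: 158 @ $15.95 + 37 @ $16.95 = $3,147.25
Dec 16, 528 sold [LIFO — newest first]: 239 @ $21.15 + 289 @ $17.00 = $9,967.85
Dec 18, 546 sold [LIFO — newest first]: 371 @ $17.40 + 100 @ $17.00 + 75 @ $16.95 = $9,426.65
Total COGS = $6,808.85 + $3,147.25 + $9,967.85 + $9,426.65 = $29,350.60
Ending inventory: 181 @ $18.25 + 34 @ $16.95 = $3,879.55
Check: goods available $33,230.15 = COGS $29,350.60 + ending $3,879.55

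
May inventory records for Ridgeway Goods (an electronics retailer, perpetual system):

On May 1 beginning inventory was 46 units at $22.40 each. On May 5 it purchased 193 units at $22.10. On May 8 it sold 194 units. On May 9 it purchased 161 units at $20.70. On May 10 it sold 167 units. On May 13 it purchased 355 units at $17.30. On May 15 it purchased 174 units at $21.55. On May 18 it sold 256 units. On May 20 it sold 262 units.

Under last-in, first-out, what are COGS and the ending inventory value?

May 8, 194 sold [LIFO — newest first]: 193 @ $22.10 + 1 @ $22.40 = $4,287.70
May 10, 167 sold [LIFO — newest first]: 161 @ $20.70 + 6 @ $22.40 = $3,467.10
May 18, 256 sold [LIFO — newest first]: 174 @ $21.55 + 82 @ $17.30 = $5,168.30
May 20, 262 sold [LIFO — newest first]: 262 @ $17.30 = $4,532.60
Total COGS = $4,287.70 + $3,467.10 + $5,168.30 + $4,532.60 = $17,455.70
Ending inventory: 39 @ $22.40 + 11 @ $17.30 = $1,063.90

COGS = $17,455.70; ending inventory = $1,063.90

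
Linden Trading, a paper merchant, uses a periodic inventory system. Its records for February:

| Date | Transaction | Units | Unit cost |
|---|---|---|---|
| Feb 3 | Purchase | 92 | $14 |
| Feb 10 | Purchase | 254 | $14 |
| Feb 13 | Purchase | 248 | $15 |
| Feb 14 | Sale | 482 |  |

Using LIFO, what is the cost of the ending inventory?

Feb 14, 482 sold [LIFO — newest first]: 248 @ $15 + 234 @ $14 = $6,996
Ending inventory: 92 @ $14 + 20 @ $14 = $1,568
Check: goods available $8,564 = COGS $6,996 + ending $1,568

Ending inventory = $1,568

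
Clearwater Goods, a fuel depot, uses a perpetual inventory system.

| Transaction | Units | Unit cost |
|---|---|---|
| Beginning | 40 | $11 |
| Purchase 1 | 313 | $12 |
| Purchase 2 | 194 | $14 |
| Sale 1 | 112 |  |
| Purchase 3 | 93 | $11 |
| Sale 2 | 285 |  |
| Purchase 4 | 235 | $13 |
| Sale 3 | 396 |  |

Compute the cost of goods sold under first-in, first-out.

Sale 1 (112) [FIFO — oldest first]: 40 @ $11 + 72 @ $12 = $1,304
Sale 2 (285) [FIFO — oldest first]: 241 @ $12 + 44 @ $14 = $3,508
Sale 3 (396) [FIFO — oldest first]: 150 @ $14 + 93 @ $11 + 153 @ $13 = $5,112
Total COGS = $1,304 + $3,508 + $5,112 = $9,924
Ending inventory: 82 @ $13 = $1,066

COGS = $9,924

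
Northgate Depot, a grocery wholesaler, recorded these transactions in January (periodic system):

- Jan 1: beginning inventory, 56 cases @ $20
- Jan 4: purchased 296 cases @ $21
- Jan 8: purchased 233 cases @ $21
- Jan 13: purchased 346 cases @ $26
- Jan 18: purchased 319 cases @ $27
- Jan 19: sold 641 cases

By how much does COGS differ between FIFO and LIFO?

$3,300

FIFO COGS: 56 @ $20 + 296 @ $21 + 233 @ $21 + 56 @ $26 = $13,685
LIFO COGS: 319 @ $27 + 322 @ $26 = $16,985
Difference = |$13,685 − $16,985| = $3,300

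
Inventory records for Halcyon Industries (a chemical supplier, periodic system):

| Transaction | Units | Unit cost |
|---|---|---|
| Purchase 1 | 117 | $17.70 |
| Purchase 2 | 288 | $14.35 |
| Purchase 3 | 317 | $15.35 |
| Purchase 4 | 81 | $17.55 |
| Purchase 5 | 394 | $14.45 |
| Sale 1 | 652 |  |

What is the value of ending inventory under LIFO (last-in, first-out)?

Ending inventory = $8,352.70

Sale 1 (652) [LIFO — newest first]: 394 @ $14.45 + 81 @ $17.55 + 177 @ $15.35 = $9,831.80
Ending inventory: 117 @ $17.70 + 288 @ $14.35 + 140 @ $15.35 = $8,352.70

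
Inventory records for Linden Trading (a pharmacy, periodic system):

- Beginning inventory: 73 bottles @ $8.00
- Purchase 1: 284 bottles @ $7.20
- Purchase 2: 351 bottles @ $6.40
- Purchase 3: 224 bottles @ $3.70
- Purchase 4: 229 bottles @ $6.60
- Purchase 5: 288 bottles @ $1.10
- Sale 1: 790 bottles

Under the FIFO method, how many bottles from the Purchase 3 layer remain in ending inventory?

Sale 1 (790) [FIFO — oldest first]: 73 @ $8.00 + 284 @ $7.20 + 351 @ $6.40 + 82 @ $3.70 = $5,178.60
Ending inventory: 142 @ $3.70 + 229 @ $6.60 + 288 @ $1.10 = $2,353.60

142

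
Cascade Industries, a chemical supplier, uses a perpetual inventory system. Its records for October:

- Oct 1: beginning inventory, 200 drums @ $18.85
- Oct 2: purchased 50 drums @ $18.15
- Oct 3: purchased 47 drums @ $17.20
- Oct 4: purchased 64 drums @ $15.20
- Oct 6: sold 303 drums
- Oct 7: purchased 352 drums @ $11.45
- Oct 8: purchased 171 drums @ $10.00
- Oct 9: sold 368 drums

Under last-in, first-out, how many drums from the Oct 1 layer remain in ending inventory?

58

Oct 6, 303 sold [LIFO — newest first]: 64 @ $15.20 + 47 @ $17.20 + 50 @ $18.15 + 142 @ $18.85 = $5,365.40
Oct 9, 368 sold [LIFO — newest first]: 171 @ $10.00 + 197 @ $11.45 = $3,965.65
Total COGS = $5,365.40 + $3,965.65 = $9,331.05
Ending inventory: 58 @ $18.85 + 155 @ $11.45 = $2,868.05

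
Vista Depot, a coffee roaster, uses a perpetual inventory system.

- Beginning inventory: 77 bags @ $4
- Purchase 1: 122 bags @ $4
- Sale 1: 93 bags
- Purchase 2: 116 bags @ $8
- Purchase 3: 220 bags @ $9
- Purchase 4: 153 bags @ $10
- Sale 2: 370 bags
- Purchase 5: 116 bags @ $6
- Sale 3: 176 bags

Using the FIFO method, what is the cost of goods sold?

Sale 1 (93) [FIFO — oldest first]: 77 @ $4 + 16 @ $4 = $372
Sale 2 (370) [FIFO — oldest first]: 106 @ $4 + 116 @ $8 + 148 @ $9 = $2,684
Sale 3 (176) [FIFO — oldest first]: 72 @ $9 + 104 @ $10 = $1,688
Total COGS = $372 + $2,684 + $1,688 = $4,744
Ending inventory: 49 @ $10 + 116 @ $6 = $1,186
Check: goods available $5,930 = COGS $4,744 + ending $1,186

COGS = $4,744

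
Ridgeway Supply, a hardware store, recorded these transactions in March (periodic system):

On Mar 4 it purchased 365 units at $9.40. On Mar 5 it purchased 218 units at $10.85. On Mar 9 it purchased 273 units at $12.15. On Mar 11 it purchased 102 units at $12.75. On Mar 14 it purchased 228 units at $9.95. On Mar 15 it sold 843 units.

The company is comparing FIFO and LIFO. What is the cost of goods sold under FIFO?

COGS = $8,955.30

FIFO COGS: 365 @ $9.40 + 218 @ $10.85 + 260 @ $12.15 = $8,955.30
LIFO COGS: 228 @ $9.95 + 102 @ $12.75 + 273 @ $12.15 + 218 @ $10.85 + 22 @ $9.40 = $9,458.15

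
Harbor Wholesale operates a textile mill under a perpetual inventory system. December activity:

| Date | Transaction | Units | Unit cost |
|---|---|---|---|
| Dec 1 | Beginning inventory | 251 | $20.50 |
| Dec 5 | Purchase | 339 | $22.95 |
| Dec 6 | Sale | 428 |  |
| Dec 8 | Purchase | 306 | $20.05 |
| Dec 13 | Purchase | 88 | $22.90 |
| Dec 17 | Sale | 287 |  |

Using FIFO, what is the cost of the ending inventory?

Ending inventory = $5,644.25

Dec 6, 428 sold [FIFO — oldest first]: 251 @ $20.50 + 177 @ $22.95 = $9,207.65
Dec 17, 287 sold [FIFO — oldest first]: 162 @ $22.95 + 125 @ $20.05 = $6,224.15
Total COGS = $9,207.65 + $6,224.15 = $15,431.80
Ending inventory: 181 @ $20.05 + 88 @ $22.90 = $5,644.25
Check: goods available $21,076.05 = COGS $15,431.80 + ending $5,644.25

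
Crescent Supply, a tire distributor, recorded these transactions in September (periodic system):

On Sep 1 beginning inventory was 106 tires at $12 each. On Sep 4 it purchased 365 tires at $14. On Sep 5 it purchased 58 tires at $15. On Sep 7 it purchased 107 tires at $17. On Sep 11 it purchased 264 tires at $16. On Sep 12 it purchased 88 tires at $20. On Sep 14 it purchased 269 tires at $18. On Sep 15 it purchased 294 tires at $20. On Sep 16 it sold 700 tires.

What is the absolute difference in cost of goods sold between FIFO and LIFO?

$3,171

FIFO COGS: 106 @ $12 + 365 @ $14 + 58 @ $15 + 107 @ $17 + 64 @ $16 = $10,095
LIFO COGS: 294 @ $20 + 269 @ $18 + 88 @ $20 + 49 @ $16 = $13,266
Difference = |$10,095 − $13,266| = $3,171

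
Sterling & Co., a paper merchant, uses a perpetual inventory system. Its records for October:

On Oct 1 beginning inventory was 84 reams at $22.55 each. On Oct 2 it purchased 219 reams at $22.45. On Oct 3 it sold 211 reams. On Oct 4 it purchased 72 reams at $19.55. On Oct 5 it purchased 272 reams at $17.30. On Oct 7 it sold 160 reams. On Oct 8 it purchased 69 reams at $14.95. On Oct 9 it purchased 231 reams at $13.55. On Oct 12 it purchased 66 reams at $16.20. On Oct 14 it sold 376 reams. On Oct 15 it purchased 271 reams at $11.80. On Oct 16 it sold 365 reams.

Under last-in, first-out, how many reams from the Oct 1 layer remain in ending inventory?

84

Oct 3, 211 sold [LIFO — newest first]: 211 @ $22.45 = $4,736.95
Oct 7, 160 sold [LIFO — newest first]: 160 @ $17.30 = $2,768.00
Oct 14, 376 sold [LIFO — newest first]: 66 @ $16.20 + 231 @ $13.55 + 69 @ $14.95 + 10 @ $17.30 = $5,403.80
Oct 16, 365 sold [LIFO — newest first]: 271 @ $11.80 + 94 @ $17.30 = $4,824.00
Total COGS = $4,736.95 + $2,768.00 + $5,403.80 + $4,824.00 = $17,732.75
Ending inventory: 84 @ $22.55 + 8 @ $22.45 + 72 @ $19.55 + 8 @ $17.30 = $3,619.80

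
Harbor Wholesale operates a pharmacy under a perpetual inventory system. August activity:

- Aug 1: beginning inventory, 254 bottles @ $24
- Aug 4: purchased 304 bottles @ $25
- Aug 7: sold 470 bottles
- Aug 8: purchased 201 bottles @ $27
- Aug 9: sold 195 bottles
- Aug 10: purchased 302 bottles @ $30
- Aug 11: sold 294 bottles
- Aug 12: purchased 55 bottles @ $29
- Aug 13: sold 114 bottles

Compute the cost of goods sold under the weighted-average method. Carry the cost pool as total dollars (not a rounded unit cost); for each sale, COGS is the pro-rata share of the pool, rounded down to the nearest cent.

After Aug 1: 254 on hand, pool $6,096.00 (≈ $24.0000 each)
After Aug 4: 558 on hand, pool $13,696.00 (≈ $24.5448 each)
Aug 7, sell 470: 470/558 × $13,696.00 → $11,536.05
After Aug 8: 289 on hand, pool $7,586.95 (≈ $26.2524 each)
Aug 9, sell 195: 195/289 × $7,586.95 → $5,119.22
After Aug 10: 396 on hand, pool $11,527.73 (≈ $29.1104 each)
Aug 11, sell 294: 294/396 × $11,527.73 → $8,558.46
After Aug 12: 157 on hand, pool $4,564.27 (≈ $29.0718 each)
Aug 13, sell 114: 114/157 × $4,564.27 → $3,314.18
Total COGS = $11,536.05 + $5,119.22 + $8,558.46 + $3,314.18 = $28,527.91
Ending inventory (cost pool remaining) = $1,250.09
Check: goods available $29,778.00 = COGS $28,527.91 + ending $1,250.09

COGS = $28,527.91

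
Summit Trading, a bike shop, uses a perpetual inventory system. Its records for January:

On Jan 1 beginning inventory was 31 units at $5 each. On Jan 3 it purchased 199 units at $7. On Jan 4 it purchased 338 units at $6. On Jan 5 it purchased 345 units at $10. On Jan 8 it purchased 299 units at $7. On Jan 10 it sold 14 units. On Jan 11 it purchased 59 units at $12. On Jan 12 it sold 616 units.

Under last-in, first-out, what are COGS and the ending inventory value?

Jan 10, 14 sold [LIFO — newest first]: 14 @ $7 = $98
Jan 12, 616 sold [LIFO — newest first]: 59 @ $12 + 285 @ $7 + 272 @ $10 = $5,423
Total COGS = $98 + $5,423 = $5,521
Ending inventory: 31 @ $5 + 199 @ $7 + 338 @ $6 + 73 @ $10 = $4,306

COGS = $5,521; ending inventory = $4,306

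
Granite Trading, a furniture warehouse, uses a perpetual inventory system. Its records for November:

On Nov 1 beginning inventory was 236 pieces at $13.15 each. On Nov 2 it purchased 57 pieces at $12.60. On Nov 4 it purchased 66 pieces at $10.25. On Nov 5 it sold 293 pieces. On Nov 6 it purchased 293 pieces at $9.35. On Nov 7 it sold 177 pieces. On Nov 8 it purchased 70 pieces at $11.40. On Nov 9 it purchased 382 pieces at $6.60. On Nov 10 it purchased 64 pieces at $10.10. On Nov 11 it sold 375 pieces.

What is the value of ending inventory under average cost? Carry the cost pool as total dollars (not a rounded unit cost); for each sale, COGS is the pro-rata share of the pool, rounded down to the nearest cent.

Ending inventory = $2,671.78

After Nov 1: 236 on hand, pool $3,103.40 (≈ $13.1500 each)
After Nov 2: 293 on hand, pool $3,821.60 (≈ $13.0430 each)
After Nov 4: 359 on hand, pool $4,498.10 (≈ $12.5295 each)
Nov 5, sell 293: 293/359 × $4,498.10 → $3,671.15
After Nov 6: 359 on hand, pool $3,566.50 (≈ $9.9345 each)
Nov 7, sell 177: 177/359 × $3,566.50 → $1,758.41
After Nov 8: 252 on hand, pool $2,606.09 (≈ $10.3416 each)
After Nov 9: 634 on hand, pool $5,127.29 (≈ $8.0872 each)
After Nov 10: 698 on hand, pool $5,773.69 (≈ $8.2718 each)
Nov 11, sell 375: 375/698 × $5,773.69 → $3,101.91
Total COGS = $3,671.15 + $1,758.41 + $3,101.91 = $8,531.47
Ending inventory (cost pool remaining) = $2,671.78
Check: goods available $11,203.25 = COGS $8,531.47 + ending $2,671.78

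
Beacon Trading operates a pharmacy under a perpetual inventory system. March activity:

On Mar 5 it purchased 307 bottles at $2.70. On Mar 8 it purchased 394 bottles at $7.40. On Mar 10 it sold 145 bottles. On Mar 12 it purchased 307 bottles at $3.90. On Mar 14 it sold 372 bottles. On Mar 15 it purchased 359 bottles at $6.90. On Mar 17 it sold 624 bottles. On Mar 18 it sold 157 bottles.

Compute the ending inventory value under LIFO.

Ending inventory = $186.30

Mar 10, 145 sold [LIFO — newest first]: 145 @ $7.40 = $1,073.00
Mar 14, 372 sold [LIFO — newest first]: 307 @ $3.90 + 65 @ $7.40 = $1,678.30
Mar 17, 624 sold [LIFO — newest first]: 359 @ $6.90 + 184 @ $7.40 + 81 @ $2.70 = $4,057.40
Mar 18, 157 sold [LIFO — newest first]: 157 @ $2.70 = $423.90
Total COGS = $1,073.00 + $1,678.30 + $4,057.40 + $423.90 = $7,232.60
Ending inventory: 69 @ $2.70 = $186.30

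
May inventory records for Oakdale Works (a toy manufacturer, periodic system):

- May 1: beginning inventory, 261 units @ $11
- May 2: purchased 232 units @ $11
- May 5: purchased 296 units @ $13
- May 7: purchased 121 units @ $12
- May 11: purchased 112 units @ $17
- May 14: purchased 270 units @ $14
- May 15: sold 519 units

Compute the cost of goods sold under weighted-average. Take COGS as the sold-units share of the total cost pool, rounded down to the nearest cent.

COGS = $6,590.73

May 15, sell 519: 519/1292 × $16,407.00 → $6,590.73
Ending inventory (cost pool remaining) = $9,816.27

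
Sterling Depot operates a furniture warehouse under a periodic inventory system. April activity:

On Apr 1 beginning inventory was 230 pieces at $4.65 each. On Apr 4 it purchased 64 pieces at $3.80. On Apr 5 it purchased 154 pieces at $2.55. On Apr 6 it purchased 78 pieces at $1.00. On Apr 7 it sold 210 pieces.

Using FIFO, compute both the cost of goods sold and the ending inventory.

Apr 7, 210 sold [FIFO — oldest first]: 210 @ $4.65 = $976.50
Ending inventory: 20 @ $4.65 + 64 @ $3.80 + 154 @ $2.55 + 78 @ $1.00 = $806.90
Check: goods available $1,783.40 = COGS $976.50 + ending $806.90

COGS = $976.50; ending inventory = $806.90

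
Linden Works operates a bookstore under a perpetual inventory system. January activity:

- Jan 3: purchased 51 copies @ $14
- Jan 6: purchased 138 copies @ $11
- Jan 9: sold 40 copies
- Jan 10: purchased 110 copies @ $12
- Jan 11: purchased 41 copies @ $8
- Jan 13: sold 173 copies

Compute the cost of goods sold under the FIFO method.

Jan 9, 40 sold [FIFO — oldest first]: 40 @ $14 = $560
Jan 13, 173 sold [FIFO — oldest first]: 11 @ $14 + 138 @ $11 + 24 @ $12 = $1,960
Total COGS = $560 + $1,960 = $2,520
Ending inventory: 86 @ $12 + 41 @ $8 = $1,360
Check: goods available $3,880 = COGS $2,520 + ending $1,360

COGS = $2,520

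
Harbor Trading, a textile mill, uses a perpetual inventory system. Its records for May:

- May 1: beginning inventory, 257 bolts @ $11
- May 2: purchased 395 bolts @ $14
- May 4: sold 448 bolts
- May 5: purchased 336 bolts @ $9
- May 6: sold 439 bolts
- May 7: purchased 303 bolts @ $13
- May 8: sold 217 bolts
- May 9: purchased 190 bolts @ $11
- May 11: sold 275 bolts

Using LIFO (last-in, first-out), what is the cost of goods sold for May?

May 4, 448 sold [LIFO — newest first]: 395 @ $14 + 53 @ $11 = $6,113
May 6, 439 sold [LIFO — newest first]: 336 @ $9 + 103 @ $11 = $4,157
May 8, 217 sold [LIFO — newest first]: 217 @ $13 = $2,821
May 11, 275 sold [LIFO — newest first]: 190 @ $11 + 85 @ $13 = $3,195
Total COGS = $6,113 + $4,157 + $2,821 + $3,195 = $16,286
Ending inventory: 101 @ $11 + 1 @ $13 = $1,124

COGS = $16,286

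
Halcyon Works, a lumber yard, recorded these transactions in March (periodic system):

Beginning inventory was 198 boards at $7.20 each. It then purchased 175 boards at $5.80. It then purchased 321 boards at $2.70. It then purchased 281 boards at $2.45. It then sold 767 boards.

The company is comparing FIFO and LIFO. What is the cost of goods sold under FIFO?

COGS = $3,486.15

FIFO COGS: 198 @ $7.20 + 175 @ $5.80 + 321 @ $2.70 + 73 @ $2.45 = $3,486.15
LIFO COGS: 281 @ $2.45 + 321 @ $2.70 + 165 @ $5.80 = $2,512.15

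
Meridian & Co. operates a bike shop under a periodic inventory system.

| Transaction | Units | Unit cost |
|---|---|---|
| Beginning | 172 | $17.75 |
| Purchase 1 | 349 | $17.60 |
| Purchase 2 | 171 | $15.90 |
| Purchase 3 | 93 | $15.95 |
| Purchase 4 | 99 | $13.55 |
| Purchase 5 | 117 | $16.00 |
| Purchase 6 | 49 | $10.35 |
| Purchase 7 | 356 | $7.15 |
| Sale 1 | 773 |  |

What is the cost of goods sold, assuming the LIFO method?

COGS = $8,687.45

Sale 1 (773) [LIFO — newest first]: 356 @ $7.15 + 49 @ $10.35 + 117 @ $16.00 + 99 @ $13.55 + 93 @ $15.95 + 59 @ $15.90 = $8,687.45
Ending inventory: 172 @ $17.75 + 349 @ $17.60 + 112 @ $15.90 = $10,976.20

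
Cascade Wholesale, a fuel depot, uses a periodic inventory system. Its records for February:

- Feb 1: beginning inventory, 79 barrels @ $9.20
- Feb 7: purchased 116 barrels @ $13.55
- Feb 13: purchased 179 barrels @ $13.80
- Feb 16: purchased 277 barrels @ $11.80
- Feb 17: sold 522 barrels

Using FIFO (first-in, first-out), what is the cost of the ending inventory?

Feb 17, 522 sold [FIFO — oldest first]: 79 @ $9.20 + 116 @ $13.55 + 179 @ $13.80 + 148 @ $11.80 = $6,515.20
Ending inventory: 129 @ $11.80 = $1,522.20
Check: goods available $8,037.40 = COGS $6,515.20 + ending $1,522.20

Ending inventory = $1,522.20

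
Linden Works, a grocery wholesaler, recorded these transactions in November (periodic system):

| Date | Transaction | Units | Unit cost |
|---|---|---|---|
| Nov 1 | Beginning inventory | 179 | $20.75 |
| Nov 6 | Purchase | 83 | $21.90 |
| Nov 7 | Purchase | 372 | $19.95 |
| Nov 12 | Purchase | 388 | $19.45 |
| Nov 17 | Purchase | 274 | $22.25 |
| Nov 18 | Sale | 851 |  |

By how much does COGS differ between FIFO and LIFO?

FIFO COGS: 179 @ $20.75 + 83 @ $21.90 + 372 @ $19.95 + 217 @ $19.45 = $17,174.00
LIFO COGS: 274 @ $22.25 + 388 @ $19.45 + 189 @ $19.95 = $17,413.65
Difference = |$17,174.00 − $17,413.65| = $239.65

$239.65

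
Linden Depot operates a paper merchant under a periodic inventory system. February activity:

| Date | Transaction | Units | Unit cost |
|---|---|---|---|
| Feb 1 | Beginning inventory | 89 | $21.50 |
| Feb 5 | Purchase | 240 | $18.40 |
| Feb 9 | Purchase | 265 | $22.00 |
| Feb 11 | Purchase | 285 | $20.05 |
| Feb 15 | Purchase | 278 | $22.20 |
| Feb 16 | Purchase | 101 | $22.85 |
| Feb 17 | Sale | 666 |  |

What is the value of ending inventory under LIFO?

Feb 17, 666 sold [LIFO — newest first]: 101 @ $22.85 + 278 @ $22.20 + 285 @ $20.05 + 2 @ $22.00 = $14,237.70
Ending inventory: 89 @ $21.50 + 240 @ $18.40 + 263 @ $22.00 = $12,115.50

Ending inventory = $12,115.50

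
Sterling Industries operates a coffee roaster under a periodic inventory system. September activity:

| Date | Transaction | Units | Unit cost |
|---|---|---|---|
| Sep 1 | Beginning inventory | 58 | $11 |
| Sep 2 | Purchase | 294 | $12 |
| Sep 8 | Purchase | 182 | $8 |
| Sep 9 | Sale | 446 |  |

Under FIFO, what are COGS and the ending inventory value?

Sep 9, 446 sold [FIFO — oldest first]: 58 @ $11 + 294 @ $12 + 94 @ $8 = $4,918
Ending inventory: 88 @ $8 = $704

COGS = $4,918; ending inventory = $704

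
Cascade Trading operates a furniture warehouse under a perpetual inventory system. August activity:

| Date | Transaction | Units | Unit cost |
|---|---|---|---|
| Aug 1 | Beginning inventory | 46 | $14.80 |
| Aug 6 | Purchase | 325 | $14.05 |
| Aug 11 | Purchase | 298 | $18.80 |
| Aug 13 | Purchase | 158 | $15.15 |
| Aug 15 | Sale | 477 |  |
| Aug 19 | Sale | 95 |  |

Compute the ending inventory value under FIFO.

Ending inventory = $4,217.30

Aug 15, 477 sold [FIFO — oldest first]: 46 @ $14.80 + 325 @ $14.05 + 106 @ $18.80 = $7,239.85
Aug 19, 95 sold [FIFO — oldest first]: 95 @ $18.80 = $1,786.00
Total COGS = $7,239.85 + $1,786.00 = $9,025.85
Ending inventory: 97 @ $18.80 + 158 @ $15.15 = $4,217.30
Check: goods available $13,243.15 = COGS $9,025.85 + ending $4,217.30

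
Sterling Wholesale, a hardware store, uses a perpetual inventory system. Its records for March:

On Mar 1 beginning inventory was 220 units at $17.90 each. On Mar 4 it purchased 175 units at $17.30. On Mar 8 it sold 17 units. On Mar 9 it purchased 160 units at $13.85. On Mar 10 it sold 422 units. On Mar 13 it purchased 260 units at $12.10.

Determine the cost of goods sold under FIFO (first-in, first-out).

COGS = $7,574.90

Mar 8, 17 sold [FIFO — oldest first]: 17 @ $17.90 = $304.30
Mar 10, 422 sold [FIFO — oldest first]: 203 @ $17.90 + 175 @ $17.30 + 44 @ $13.85 = $7,270.60
Total COGS = $304.30 + $7,270.60 = $7,574.90
Ending inventory: 116 @ $13.85 + 260 @ $12.10 = $4,752.60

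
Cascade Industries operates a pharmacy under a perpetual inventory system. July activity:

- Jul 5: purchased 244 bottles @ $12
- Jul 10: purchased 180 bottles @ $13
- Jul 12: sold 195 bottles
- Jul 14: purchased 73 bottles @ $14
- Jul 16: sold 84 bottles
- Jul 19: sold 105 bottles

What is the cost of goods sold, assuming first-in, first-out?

COGS = $4,748

Jul 12, 195 sold [FIFO — oldest first]: 195 @ $12 = $2,340
Jul 16, 84 sold [FIFO — oldest first]: 49 @ $12 + 35 @ $13 = $1,043
Jul 19, 105 sold [FIFO — oldest first]: 105 @ $13 = $1,365
Total COGS = $2,340 + $1,043 + $1,365 = $4,748
Ending inventory: 40 @ $13 + 73 @ $14 = $1,542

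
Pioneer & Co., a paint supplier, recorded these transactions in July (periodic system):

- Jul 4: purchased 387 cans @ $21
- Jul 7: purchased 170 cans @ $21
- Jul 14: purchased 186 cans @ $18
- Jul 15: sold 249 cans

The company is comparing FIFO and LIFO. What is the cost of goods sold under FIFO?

COGS = $5,229

FIFO COGS: 249 @ $21 = $5,229
LIFO COGS: 186 @ $18 + 63 @ $21 = $4,671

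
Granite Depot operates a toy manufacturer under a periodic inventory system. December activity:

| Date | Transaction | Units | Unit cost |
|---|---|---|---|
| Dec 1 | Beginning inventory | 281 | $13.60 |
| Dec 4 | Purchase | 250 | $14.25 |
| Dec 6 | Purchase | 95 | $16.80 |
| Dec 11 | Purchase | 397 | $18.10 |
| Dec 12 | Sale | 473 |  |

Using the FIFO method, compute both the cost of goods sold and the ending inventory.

COGS = $6,557.60; ending inventory = $9,608.20

Dec 12, 473 sold [FIFO — oldest first]: 281 @ $13.60 + 192 @ $14.25 = $6,557.60
Ending inventory: 58 @ $14.25 + 95 @ $16.80 + 397 @ $18.10 = $9,608.20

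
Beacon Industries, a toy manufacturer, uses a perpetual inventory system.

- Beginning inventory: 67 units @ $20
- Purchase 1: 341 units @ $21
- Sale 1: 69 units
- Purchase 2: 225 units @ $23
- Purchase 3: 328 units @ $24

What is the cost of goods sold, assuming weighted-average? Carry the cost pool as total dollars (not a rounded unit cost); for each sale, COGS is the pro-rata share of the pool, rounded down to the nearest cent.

COGS = $1,437.66

After Beginning: 67 on hand, pool $1,340.00 (≈ $20.0000 each)
After Purchase 1: 408 on hand, pool $8,501.00 (≈ $20.8358 each)
Sale 1, sell 69: 69/408 × $8,501.00 → $1,437.66
After Purchase 2: 564 on hand, pool $12,238.34 (≈ $21.6992 each)
After Purchase 3: 892 on hand, pool $20,110.34 (≈ $22.5452 each)
Ending inventory (cost pool remaining) = $20,110.34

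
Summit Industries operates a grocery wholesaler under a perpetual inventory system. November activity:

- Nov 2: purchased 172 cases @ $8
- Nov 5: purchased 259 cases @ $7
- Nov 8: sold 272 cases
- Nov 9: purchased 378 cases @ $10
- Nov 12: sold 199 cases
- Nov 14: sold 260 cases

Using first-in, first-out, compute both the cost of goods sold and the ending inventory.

Nov 8, 272 sold [FIFO — oldest first]: 172 @ $8 + 100 @ $7 = $2,076
Nov 12, 199 sold [FIFO — oldest first]: 159 @ $7 + 40 @ $10 = $1,513
Nov 14, 260 sold [FIFO — oldest first]: 260 @ $10 = $2,600
Total COGS = $2,076 + $1,513 + $2,600 = $6,189
Ending inventory: 78 @ $10 = $780

COGS = $6,189; ending inventory = $780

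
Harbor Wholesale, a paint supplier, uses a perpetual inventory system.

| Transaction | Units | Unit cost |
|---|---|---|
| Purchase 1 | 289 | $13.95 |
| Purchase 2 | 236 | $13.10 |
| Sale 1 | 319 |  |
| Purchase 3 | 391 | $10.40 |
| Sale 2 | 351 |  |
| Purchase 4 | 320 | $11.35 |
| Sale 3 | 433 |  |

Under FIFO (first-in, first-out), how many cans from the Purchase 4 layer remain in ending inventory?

Sale 1 (319) [FIFO — oldest first]: 289 @ $13.95 + 30 @ $13.10 = $4,424.55
Sale 2 (351) [FIFO — oldest first]: 206 @ $13.10 + 145 @ $10.40 = $4,206.60
Sale 3 (433) [FIFO — oldest first]: 246 @ $10.40 + 187 @ $11.35 = $4,680.85
Total COGS = $4,424.55 + $4,206.60 + $4,680.85 = $13,312.00
Ending inventory: 133 @ $11.35 = $1,509.55
Check: goods available $14,821.55 = COGS $13,312.00 + ending $1,509.55

133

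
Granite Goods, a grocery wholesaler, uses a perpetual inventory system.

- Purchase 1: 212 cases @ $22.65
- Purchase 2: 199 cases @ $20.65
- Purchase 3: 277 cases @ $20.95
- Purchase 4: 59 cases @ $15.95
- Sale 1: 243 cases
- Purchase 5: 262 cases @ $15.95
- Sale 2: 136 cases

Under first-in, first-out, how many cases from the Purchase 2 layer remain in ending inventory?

32

Sale 1 (243) [FIFO — oldest first]: 212 @ $22.65 + 31 @ $20.65 = $5,441.95
Sale 2 (136) [FIFO — oldest first]: 136 @ $20.65 = $2,808.40
Total COGS = $5,441.95 + $2,808.40 = $8,250.35
Ending inventory: 32 @ $20.65 + 277 @ $20.95 + 59 @ $15.95 + 262 @ $15.95 = $11,583.90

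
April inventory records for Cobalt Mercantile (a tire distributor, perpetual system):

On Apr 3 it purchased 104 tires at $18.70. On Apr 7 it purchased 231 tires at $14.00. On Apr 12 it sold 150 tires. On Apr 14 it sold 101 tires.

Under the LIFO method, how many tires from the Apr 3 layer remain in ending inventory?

Apr 12, 150 sold [LIFO — newest first]: 150 @ $14.00 = $2,100.00
Apr 14, 101 sold [LIFO — newest first]: 81 @ $14.00 + 20 @ $18.70 = $1,508.00
Total COGS = $2,100.00 + $1,508.00 = $3,608.00
Ending inventory: 84 @ $18.70 = $1,570.80

84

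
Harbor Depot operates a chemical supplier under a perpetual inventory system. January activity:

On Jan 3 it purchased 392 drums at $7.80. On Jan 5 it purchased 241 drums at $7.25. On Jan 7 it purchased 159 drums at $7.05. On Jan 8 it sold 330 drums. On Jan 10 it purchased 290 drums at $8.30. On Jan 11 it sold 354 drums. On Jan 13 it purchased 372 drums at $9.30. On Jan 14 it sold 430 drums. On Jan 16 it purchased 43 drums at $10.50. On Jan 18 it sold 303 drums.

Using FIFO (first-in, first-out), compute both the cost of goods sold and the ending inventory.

Jan 8, 330 sold [FIFO — oldest first]: 330 @ $7.80 = $2,574.00
Jan 11, 354 sold [FIFO — oldest first]: 62 @ $7.80 + 241 @ $7.25 + 51 @ $7.05 = $2,590.40
Jan 14, 430 sold [FIFO — oldest first]: 108 @ $7.05 + 290 @ $8.30 + 32 @ $9.30 = $3,466.00
Jan 18, 303 sold [FIFO — oldest first]: 303 @ $9.30 = $2,817.90
Total COGS = $2,574.00 + $2,590.40 + $3,466.00 + $2,817.90 = $11,448.30
Ending inventory: 37 @ $9.30 + 43 @ $10.50 = $795.60
Check: goods available $12,243.90 = COGS $11,448.30 + ending $795.60

COGS = $11,448.30; ending inventory = $795.60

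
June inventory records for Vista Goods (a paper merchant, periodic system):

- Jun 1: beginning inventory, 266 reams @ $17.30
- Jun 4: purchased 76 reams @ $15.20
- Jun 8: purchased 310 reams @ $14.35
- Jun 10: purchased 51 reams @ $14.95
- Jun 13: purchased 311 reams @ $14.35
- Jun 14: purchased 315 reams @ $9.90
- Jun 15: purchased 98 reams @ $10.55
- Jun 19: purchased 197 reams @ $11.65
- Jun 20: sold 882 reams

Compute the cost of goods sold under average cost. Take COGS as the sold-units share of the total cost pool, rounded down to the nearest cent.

Jun 20, sell 882: 882/1624 × $21,878.25 → $11,882.15
Ending inventory (cost pool remaining) = $9,996.10

COGS = $11,882.15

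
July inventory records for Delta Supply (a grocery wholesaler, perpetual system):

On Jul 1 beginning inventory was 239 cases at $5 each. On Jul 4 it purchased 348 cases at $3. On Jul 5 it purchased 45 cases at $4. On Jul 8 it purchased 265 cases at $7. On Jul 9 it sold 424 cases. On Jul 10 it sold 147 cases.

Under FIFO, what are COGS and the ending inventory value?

Jul 9, 424 sold [FIFO — oldest first]: 239 @ $5 + 185 @ $3 = $1,750
Jul 10, 147 sold [FIFO — oldest first]: 147 @ $3 = $441
Total COGS = $1,750 + $441 = $2,191
Ending inventory: 16 @ $3 + 45 @ $4 + 265 @ $7 = $2,083

COGS = $2,191; ending inventory = $2,083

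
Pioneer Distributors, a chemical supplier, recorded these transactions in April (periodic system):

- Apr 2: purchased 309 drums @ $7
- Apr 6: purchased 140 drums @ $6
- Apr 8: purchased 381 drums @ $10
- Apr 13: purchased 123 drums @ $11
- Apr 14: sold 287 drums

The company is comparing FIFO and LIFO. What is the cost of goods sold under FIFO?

FIFO COGS: 287 @ $7 = $2,009
LIFO COGS: 123 @ $11 + 164 @ $10 = $2,993

COGS = $2,009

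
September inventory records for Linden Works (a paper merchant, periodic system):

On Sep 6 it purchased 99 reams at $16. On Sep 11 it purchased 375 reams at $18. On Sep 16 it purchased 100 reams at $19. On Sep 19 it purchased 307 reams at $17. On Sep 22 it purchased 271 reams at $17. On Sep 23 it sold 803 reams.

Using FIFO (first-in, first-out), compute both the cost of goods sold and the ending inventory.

COGS = $14,127; ending inventory = $5,933

Sep 23, 803 sold [FIFO — oldest first]: 99 @ $16 + 375 @ $18 + 100 @ $19 + 229 @ $17 = $14,127
Ending inventory: 78 @ $17 + 271 @ $17 = $5,933
Check: goods available $20,060 = COGS $14,127 + ending $5,933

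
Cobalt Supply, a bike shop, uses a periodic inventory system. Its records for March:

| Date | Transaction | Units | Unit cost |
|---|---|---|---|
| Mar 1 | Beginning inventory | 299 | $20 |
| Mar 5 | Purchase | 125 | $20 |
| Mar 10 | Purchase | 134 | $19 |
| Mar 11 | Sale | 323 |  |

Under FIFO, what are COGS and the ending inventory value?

COGS = $6,460; ending inventory = $4,566

Mar 11, 323 sold [FIFO — oldest first]: 299 @ $20 + 24 @ $20 = $6,460
Ending inventory: 101 @ $20 + 134 @ $19 = $4,566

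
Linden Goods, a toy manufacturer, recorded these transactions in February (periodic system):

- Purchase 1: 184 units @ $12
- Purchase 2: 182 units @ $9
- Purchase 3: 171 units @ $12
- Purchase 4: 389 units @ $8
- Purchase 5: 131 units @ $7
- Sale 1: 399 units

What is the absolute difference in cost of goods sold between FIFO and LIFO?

$1,181

FIFO COGS: 184 @ $12 + 182 @ $9 + 33 @ $12 = $4,242
LIFO COGS: 131 @ $7 + 268 @ $8 = $3,061
Difference = |$4,242 − $3,061| = $1,181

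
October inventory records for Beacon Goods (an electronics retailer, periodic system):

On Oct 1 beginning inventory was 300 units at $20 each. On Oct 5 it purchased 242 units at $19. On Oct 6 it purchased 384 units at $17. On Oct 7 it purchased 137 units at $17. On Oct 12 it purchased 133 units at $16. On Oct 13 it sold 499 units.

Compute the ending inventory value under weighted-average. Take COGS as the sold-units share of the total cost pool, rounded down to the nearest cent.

Ending inventory = $12,578.06

Oct 13, sell 499: 499/1196 × $21,583.00 → $9,004.94
Ending inventory (cost pool remaining) = $12,578.06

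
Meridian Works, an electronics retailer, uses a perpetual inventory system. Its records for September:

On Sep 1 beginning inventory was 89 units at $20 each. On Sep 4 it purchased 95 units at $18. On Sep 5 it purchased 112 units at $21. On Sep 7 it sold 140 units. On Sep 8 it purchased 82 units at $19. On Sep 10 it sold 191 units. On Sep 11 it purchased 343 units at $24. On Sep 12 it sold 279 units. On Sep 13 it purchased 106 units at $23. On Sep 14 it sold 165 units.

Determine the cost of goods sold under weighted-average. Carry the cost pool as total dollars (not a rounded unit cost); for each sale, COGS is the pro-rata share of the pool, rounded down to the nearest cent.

COGS = $16,861.87

After Sep 1: 89 on hand, pool $1,780.00 (≈ $20.0000 each)
After Sep 4: 184 on hand, pool $3,490.00 (≈ $18.9674 each)
After Sep 5: 296 on hand, pool $5,842.00 (≈ $19.7365 each)
Sep 7, sell 140: 140/296 × $5,842.00 → $2,763.10
After Sep 8: 238 on hand, pool $4,636.90 (≈ $19.4828 each)
Sep 10, sell 191: 191/238 × $4,636.90 → $3,721.20
After Sep 11: 390 on hand, pool $9,147.70 (≈ $23.4556 each)
Sep 12, sell 279: 279/390 × $9,147.70 → $6,544.12
After Sep 13: 217 on hand, pool $5,041.58 (≈ $23.2331 each)
Sep 14, sell 165: 165/217 × $5,041.58 → $3,833.45
Total COGS = $2,763.10 + $3,721.20 + $6,544.12 + $3,833.45 = $16,861.87
Ending inventory (cost pool remaining) = $1,208.13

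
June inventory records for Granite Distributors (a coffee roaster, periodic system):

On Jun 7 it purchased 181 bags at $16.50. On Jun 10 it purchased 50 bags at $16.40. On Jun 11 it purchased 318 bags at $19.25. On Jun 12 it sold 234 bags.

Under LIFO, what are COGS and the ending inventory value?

COGS = $4,504.50; ending inventory = $5,423.50

Jun 12, 234 sold [LIFO — newest first]: 234 @ $19.25 = $4,504.50
Ending inventory: 181 @ $16.50 + 50 @ $16.40 + 84 @ $19.25 = $5,423.50
Check: goods available $9,928.00 = COGS $4,504.50 + ending $5,423.50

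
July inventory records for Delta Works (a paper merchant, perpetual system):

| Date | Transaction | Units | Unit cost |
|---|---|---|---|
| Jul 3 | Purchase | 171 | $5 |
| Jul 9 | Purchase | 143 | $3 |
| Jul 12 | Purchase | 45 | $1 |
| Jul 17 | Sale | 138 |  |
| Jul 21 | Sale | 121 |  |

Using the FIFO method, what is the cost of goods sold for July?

COGS = $1,119

Jul 17, 138 sold [FIFO — oldest first]: 138 @ $5 = $690
Jul 21, 121 sold [FIFO — oldest first]: 33 @ $5 + 88 @ $3 = $429
Total COGS = $690 + $429 = $1,119
Ending inventory: 55 @ $3 + 45 @ $1 = $210
Check: goods available $1,329 = COGS $1,119 + ending $210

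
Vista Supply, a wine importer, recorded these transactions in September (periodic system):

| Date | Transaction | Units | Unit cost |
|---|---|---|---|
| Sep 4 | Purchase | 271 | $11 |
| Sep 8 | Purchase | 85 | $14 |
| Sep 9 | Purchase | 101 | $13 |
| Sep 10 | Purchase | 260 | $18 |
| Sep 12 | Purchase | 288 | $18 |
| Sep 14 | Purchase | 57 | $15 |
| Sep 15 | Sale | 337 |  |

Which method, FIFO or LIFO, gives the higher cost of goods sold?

LIFO

FIFO COGS: 271 @ $11 + 66 @ $14 = $3,905
LIFO COGS: 57 @ $15 + 280 @ $18 = $5,895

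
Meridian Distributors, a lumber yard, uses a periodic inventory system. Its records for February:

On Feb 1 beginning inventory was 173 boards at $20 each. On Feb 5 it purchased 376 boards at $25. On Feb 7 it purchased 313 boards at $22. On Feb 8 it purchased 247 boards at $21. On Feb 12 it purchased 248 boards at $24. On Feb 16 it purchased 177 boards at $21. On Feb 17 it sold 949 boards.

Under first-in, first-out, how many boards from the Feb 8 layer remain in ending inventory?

160

Feb 17, 949 sold [FIFO — oldest first]: 173 @ $20 + 376 @ $25 + 313 @ $22 + 87 @ $21 = $21,573
Ending inventory: 160 @ $21 + 248 @ $24 + 177 @ $21 = $13,029
Check: goods available $34,602 = COGS $21,573 + ending $13,029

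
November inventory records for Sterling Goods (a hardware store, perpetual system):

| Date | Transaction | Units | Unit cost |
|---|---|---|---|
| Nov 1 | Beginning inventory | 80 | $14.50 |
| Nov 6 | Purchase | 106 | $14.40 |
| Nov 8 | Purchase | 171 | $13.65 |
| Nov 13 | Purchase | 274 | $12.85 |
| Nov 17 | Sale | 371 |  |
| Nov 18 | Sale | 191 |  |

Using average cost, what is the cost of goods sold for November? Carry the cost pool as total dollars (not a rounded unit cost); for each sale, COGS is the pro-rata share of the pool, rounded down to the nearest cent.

COGS = $7,607.43

After Nov 1: 80 on hand, pool $1,160.00 (≈ $14.5000 each)
After Nov 6: 186 on hand, pool $2,686.40 (≈ $14.4430 each)
After Nov 8: 357 on hand, pool $5,020.55 (≈ $14.0632 each)
After Nov 13: 631 on hand, pool $8,541.45 (≈ $13.5364 each)
Nov 17, sell 371: 371/631 × $8,541.45 → $5,021.99
Nov 18, sell 191: 191/260 × $3,519.46 → $2,585.44
Total COGS = $5,021.99 + $2,585.44 = $7,607.43
Ending inventory (cost pool remaining) = $934.02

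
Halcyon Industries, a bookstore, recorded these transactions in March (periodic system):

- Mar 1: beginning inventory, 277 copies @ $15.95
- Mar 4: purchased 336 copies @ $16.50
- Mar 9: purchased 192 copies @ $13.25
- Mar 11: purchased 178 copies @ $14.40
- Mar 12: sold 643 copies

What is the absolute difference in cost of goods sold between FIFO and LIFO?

FIFO COGS: 277 @ $15.95 + 336 @ $16.50 + 30 @ $13.25 = $10,359.65
LIFO COGS: 178 @ $14.40 + 192 @ $13.25 + 273 @ $16.50 = $9,611.70
Difference = |$10,359.65 − $9,611.70| = $747.95

$747.95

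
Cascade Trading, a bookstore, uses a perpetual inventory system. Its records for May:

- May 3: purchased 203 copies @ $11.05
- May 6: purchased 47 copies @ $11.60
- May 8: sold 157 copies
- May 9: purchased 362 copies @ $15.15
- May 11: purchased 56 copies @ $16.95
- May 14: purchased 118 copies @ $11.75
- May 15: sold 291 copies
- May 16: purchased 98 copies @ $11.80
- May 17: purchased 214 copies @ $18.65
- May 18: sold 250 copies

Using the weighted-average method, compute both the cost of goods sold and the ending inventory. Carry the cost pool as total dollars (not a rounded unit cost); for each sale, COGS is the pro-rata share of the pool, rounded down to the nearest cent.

After May 3: 203 on hand, pool $2,243.15 (≈ $11.0500 each)
After May 6: 250 on hand, pool $2,788.35 (≈ $11.1534 each)
May 8, sell 157: 157/250 × $2,788.35 → $1,751.08
After May 9: 455 on hand, pool $6,521.57 (≈ $14.3331 each)
After May 11: 511 on hand, pool $7,470.77 (≈ $14.6199 each)
After May 14: 629 on hand, pool $8,857.27 (≈ $14.0815 each)
May 15, sell 291: 291/629 × $8,857.27 → $4,097.71
After May 16: 436 on hand, pool $5,915.96 (≈ $13.5687 each)
After May 17: 650 on hand, pool $9,907.06 (≈ $15.2416 each)
May 18, sell 250: 250/650 × $9,907.06 → $3,810.40
Total COGS = $1,751.08 + $4,097.71 + $3,810.40 = $9,659.19
Ending inventory (cost pool remaining) = $6,096.66
Check: goods available $15,755.85 = COGS $9,659.19 + ending $6,096.66

COGS = $9,659.19; ending inventory = $6,096.66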